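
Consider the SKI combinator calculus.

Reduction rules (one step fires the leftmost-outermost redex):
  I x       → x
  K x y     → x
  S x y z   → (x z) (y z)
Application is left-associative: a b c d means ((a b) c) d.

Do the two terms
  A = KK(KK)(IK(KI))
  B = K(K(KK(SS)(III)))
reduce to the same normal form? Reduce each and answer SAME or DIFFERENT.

Term A:
  start: KK(KK)(IK(KI))
  [1] K(IK(KI))
  [2] K(K(KI))

Term B:
  start: K(K(KK(SS)(III)))
  [1] K(K(K(III)))
  [2] K(K(K(II)))
  [3] K(K(KI))

Answer: SAME — A ⇓ K(K(KI)), B ⇓ K(K(KI))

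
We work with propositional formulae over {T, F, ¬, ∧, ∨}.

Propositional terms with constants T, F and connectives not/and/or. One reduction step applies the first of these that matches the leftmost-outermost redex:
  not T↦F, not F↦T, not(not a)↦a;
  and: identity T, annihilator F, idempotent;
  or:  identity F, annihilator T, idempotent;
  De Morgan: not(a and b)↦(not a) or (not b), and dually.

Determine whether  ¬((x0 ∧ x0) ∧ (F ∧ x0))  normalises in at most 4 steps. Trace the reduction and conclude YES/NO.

  start: ¬((x0 ∧ x0) ∧ (F ∧ x0))
  [1] ¬(x0 ∧ x0) ∨ ¬(F ∧ x0)
  [2] (¬x0 ∨ ¬x0) ∨ ¬(F ∧ x0)
  [3] ¬x0 ∨ ¬(F ∧ x0)
  [4] ¬x0 ∨ (¬F ∨ ¬x0)

Answer: NO — after 4 steps the term is ¬x0 ∨ (¬F ∨ ¬x0), not yet normal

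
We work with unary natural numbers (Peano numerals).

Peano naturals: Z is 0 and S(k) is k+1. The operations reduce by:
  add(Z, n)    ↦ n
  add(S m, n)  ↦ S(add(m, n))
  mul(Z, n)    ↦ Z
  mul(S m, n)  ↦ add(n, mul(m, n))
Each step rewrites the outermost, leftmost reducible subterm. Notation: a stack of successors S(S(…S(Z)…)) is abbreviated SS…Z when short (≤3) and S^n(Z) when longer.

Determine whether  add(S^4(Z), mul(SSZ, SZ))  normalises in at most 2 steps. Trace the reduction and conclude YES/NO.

  start: add(S^4(Z), mul(SSZ, SZ))
  [1] S(add(SSSZ, mul(SSZ, SZ)))
  [2] S(S(add(SSZ, mul(SSZ, SZ))))

Answer: NO — after 2 steps the term is S(S(add(SSZ, mul(SSZ, SZ)))), not yet normal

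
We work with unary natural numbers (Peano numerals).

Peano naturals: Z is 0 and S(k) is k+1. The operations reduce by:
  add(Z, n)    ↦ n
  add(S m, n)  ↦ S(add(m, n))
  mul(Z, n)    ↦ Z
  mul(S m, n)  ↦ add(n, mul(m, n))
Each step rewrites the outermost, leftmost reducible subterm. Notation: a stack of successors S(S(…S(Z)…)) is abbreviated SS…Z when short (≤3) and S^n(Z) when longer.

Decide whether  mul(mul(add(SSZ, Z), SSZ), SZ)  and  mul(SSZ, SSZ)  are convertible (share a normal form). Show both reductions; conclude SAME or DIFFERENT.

Term A:
  start: mul(mul(add(SSZ, Z), SSZ), SZ)
  [1] mul(mul(S(add(SZ, Z)), SSZ), SZ)
  [2] mul(add(SSZ, mul(add(SZ, Z), SSZ)), SZ)
  [3] mul(S(add(SZ, mul(add(SZ, Z), SSZ))), SZ)
  [4] add(SZ, mul(add(SZ, mul(add(SZ, Z), SSZ)), SZ))
  [5] S(add(Z, mul(add(SZ, mul(add(SZ, Z), SSZ)), SZ)))
  [6] S(mul(add(SZ, mul(add(SZ, Z), SSZ)), SZ))
  [7] S(mul(S(add(Z, mul(add(SZ, Z), SSZ))), SZ))
  [8] S(add(SZ, mul(add(Z, mul(add(SZ, Z), SSZ)), SZ)))
  [9] S(S(add(Z, mul(add(Z, mul(add(SZ, Z), SSZ)), SZ))))
  [10] S(S(mul(add(Z, mul(add(SZ, Z), SSZ)), SZ)))
  [11] S(S(mul(mul(add(SZ, Z), SSZ), SZ)))
  [12] S(S(mul(mul(S(add(Z, Z)), SSZ), SZ)))
  [13] S(S(mul(add(SSZ, mul(add(Z, Z), SSZ)), SZ)))
  [14] S(S(mul(S(add(SZ, mul(add(Z, Z), SSZ))), SZ)))
  [15] S(S(add(SZ, mul(add(SZ, mul(add(Z, Z), SSZ)), SZ))))
  [16] S(S(S(add(Z, mul(add(SZ, mul(add(Z, Z), SSZ)), SZ)))))
  [17] S(S(S(mul(add(SZ, mul(add(Z, Z), SSZ)), SZ))))
  [18] S(S(S(mul(S(add(Z, mul(add(Z, Z), SSZ))), SZ))))
  [19] S(S(S(add(SZ, mul(add(Z, mul(add(Z, Z), SSZ)), SZ)))))
  [20] S(S(S(S(add(Z, mul(add(Z, mul(add(Z, Z), SSZ)), SZ))))))
  [21] S(S(S(S(mul(add(Z, mul(add(Z, Z), SSZ)), SZ)))))
  [22] S(S(S(S(mul(mul(add(Z, Z), SSZ), SZ)))))
  [23] S(S(S(S(mul(mul(Z, SSZ), SZ)))))
  [24] S(S(S(S(mul(Z, SZ)))))
  [25] S^4(Z)

Term B:
  start: mul(SSZ, SSZ)
  [1] add(SSZ, mul(SZ, SSZ))
  [2] S(add(SZ, mul(SZ, SSZ)))
  [3] S(S(add(Z, mul(SZ, SSZ))))
  [4] S(S(mul(SZ, SSZ)))
  [5] S(S(add(SSZ, mul(Z, SSZ))))
  [6] S(S(S(add(SZ, mul(Z, SSZ)))))
  [7] S(S(S(S(add(Z, mul(Z, SSZ))))))
  [8] S(S(S(S(mul(Z, SSZ)))))
  [9] S^4(Z)

Answer: SAME — A ⇓ S^4(Z), B ⇓ S^4(Z)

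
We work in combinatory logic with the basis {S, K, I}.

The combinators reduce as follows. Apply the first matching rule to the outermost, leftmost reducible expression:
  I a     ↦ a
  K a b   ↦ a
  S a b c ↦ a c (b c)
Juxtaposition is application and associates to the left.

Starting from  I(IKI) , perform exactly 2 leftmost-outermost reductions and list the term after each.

Answer: after 2 steps: KI

Reduction:
  start: I(IKI)
  step 1: IKI
  step 2: KI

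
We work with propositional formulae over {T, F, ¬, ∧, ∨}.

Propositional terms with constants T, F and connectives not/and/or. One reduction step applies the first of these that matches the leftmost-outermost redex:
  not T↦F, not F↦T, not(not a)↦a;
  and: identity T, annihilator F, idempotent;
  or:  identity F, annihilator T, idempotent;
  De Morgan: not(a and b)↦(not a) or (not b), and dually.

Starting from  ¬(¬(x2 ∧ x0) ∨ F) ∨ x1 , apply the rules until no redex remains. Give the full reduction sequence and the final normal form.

  start: ¬(¬(x2 ∧ x0) ∨ F) ∨ x1
  →1  (¬¬(x2 ∧ x0) ∧ ¬F) ∨ x1
  →2  ((x2 ∧ x0) ∧ ¬F) ∨ x1
  →3  ((x2 ∧ x0) ∧ T) ∨ x1
  →4  (x2 ∧ x0) ∨ x1

Answer: normal form = (x2 ∧ x0) ∨ x1  (in 4 steps)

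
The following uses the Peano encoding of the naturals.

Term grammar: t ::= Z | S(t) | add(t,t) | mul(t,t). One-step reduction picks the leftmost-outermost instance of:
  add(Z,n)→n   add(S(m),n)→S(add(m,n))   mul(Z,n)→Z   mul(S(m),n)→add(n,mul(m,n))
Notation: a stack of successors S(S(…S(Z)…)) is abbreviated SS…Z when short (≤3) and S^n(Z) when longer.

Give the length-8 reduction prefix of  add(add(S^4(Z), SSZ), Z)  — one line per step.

  start: add(add(S^4(Z), SSZ), Z)
  →1  add(S(add(SSSZ, SSZ)), Z)
  →2  S(add(add(SSSZ, SSZ), Z))
  →3  S(add(S(add(SSZ, SSZ)), Z))
  →4  S(S(add(add(SSZ, SSZ), Z)))
  →5  S(S(add(S(add(SZ, SSZ)), Z)))
  →6  S(S(S(add(add(SZ, SSZ), Z))))
  →7  S(S(S(add(S(add(Z, SSZ)), Z))))
  →8  S(S(S(S(add(add(Z, SSZ), Z)))))

Answer: after 8 steps: S(S(S(S(add(add(Z, SSZ), Z)))))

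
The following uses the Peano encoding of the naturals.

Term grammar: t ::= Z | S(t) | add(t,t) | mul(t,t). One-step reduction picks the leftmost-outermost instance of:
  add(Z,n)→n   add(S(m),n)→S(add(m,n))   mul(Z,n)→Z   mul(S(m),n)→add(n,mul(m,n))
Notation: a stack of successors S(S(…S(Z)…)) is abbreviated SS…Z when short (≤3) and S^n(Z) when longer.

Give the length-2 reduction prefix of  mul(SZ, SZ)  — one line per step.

Answer: after 2 steps: S(add(Z, mul(Z, SZ)))

Derivation:
  start: mul(SZ, SZ)
  [1] add(SZ, mul(Z, SZ))
  [2] S(add(Z, mul(Z, SZ)))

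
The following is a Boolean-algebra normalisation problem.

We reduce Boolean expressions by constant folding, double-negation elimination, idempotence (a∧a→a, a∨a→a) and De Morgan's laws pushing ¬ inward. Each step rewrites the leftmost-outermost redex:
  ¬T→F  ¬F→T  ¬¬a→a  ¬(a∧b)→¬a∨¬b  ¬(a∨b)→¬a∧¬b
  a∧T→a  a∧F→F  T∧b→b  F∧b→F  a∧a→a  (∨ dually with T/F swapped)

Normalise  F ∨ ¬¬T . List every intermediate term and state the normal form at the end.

  start: F ∨ ¬¬T
  [1] ¬¬T
  [2] T

Answer: normal form = T  (in 2 steps)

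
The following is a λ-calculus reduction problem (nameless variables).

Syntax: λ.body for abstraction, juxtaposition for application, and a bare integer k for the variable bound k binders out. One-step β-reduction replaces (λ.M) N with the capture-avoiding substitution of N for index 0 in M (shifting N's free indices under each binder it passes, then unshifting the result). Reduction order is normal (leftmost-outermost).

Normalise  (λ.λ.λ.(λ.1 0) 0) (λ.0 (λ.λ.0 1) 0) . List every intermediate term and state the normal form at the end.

Answer: normal form = λ.λ.0 0  (in 2 steps)

Reduction:
  start: (λ.λ.λ.(λ.1 0) 0) (λ.0 (λ.λ.0 1) 0)
  [1] λ.λ.(λ.1 0) 0
  [2] λ.λ.0 0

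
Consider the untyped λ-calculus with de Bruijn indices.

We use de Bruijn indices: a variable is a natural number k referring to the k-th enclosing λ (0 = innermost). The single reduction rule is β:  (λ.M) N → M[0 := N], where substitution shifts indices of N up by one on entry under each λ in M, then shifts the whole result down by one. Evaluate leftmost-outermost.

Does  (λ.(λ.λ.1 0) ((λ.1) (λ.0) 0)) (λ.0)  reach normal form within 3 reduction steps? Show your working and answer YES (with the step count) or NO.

Answer: NO — after 3 steps the term is λ.(λ.0) (λ.0) 0, not yet normal

Derivation:
  start: (λ.(λ.λ.1 0) ((λ.1) (λ.0) 0)) (λ.0)
  [1] (λ.λ.1 0) ((λ.λ.0) (λ.0) (λ.0))
  [2] λ.(λ.λ.0) (λ.0) (λ.0) 0
  [3] λ.(λ.0) (λ.0) 0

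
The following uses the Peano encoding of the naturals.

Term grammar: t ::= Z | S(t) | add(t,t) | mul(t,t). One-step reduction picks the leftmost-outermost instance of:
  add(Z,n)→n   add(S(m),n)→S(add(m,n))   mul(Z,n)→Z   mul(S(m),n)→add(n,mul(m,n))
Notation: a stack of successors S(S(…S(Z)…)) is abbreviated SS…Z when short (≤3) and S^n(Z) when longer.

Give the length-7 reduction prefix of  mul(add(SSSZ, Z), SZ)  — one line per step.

  start: mul(add(SSSZ, Z), SZ)
  step 1: mul(S(add(SSZ, Z)), SZ)
  step 2: add(SZ, mul(add(SSZ, Z), SZ))
  step 3: S(add(Z, mul(add(SSZ, Z), SZ)))
  step 4: S(mul(add(SSZ, Z), SZ))
  step 5: S(mul(S(add(SZ, Z)), SZ))
  step 6: S(add(SZ, mul(add(SZ, Z), SZ)))
  step 7: S(S(add(Z, mul(add(SZ, Z), SZ))))

Answer: after 7 steps: S(S(add(Z, mul(add(SZ, Z), SZ))))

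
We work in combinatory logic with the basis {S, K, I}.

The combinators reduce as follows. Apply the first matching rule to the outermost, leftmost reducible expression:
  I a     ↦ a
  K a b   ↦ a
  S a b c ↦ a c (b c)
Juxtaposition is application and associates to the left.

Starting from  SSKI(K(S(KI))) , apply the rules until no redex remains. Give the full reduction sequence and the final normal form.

Answer: normal form = S(KI)  (in 4 steps)

Working:
  start: SSKI(K(S(KI)))
  [1] SI(KI)(K(S(KI)))
  [2] I(K(S(KI)))(KI(K(S(KI))))
  [3] K(S(KI))(KI(K(S(KI))))
  [4] S(KI)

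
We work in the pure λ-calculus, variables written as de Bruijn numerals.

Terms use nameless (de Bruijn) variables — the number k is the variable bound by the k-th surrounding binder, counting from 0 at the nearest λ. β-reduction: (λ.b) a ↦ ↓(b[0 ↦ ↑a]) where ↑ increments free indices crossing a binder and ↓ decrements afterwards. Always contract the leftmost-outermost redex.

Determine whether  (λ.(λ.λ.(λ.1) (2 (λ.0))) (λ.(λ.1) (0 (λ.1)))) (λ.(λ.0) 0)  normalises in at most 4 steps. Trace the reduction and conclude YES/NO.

  start: (λ.(λ.λ.(λ.1) (2 (λ.0))) (λ.(λ.1) (0 (λ.1)))) (λ.(λ.0) 0)
  [1] (λ.λ.(λ.1) ((λ.(λ.0) 0) (λ.0))) (λ.(λ.1) (0 (λ.1)))
  [2] λ.(λ.1) ((λ.(λ.0) 0) (λ.0))
  [3] λ.0

Answer: YES — reaches normal form λ.0 in 3 ≤ 4 steps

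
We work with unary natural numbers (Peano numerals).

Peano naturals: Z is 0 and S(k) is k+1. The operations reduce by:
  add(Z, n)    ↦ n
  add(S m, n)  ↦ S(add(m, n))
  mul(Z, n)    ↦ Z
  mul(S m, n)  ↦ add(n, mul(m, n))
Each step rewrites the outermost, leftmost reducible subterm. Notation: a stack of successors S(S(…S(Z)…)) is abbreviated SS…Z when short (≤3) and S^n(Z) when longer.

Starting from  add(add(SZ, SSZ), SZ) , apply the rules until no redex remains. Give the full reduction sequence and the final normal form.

Answer: normal form = S^4(Z)  (in 6 steps)

Derivation:
  start: add(add(SZ, SSZ), SZ)
  →1  add(S(add(Z, SSZ)), SZ)
  →2  S(add(add(Z, SSZ), SZ))
  →3  S(add(SSZ, SZ))
  →4  S(S(add(SZ, SZ)))
  →5  S(S(S(add(Z, SZ))))
  →6  S^4(Z)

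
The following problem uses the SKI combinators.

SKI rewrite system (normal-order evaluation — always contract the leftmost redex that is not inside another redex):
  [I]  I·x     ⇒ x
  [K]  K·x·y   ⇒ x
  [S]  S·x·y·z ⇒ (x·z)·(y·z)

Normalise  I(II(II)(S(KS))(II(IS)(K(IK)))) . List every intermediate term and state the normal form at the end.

Answer: normal form = S(KS)(S(KK))  (in 9 steps)

Working:
  start: I(II(II)(S(KS))(II(IS)(K(IK))))
  step 1: II(II)(S(KS))(II(IS)(K(IK)))
  step 2: I(II)(S(KS))(II(IS)(K(IK)))
  step 3: II(S(KS))(II(IS)(K(IK)))
  step 4: I(S(KS))(II(IS)(K(IK)))
  step 5: S(KS)(II(IS)(K(IK)))
  step 6: S(KS)(I(IS)(K(IK)))
  step 7: S(KS)(IS(K(IK)))
  step 8: S(KS)(S(K(IK)))
  step 9: S(KS)(S(KK))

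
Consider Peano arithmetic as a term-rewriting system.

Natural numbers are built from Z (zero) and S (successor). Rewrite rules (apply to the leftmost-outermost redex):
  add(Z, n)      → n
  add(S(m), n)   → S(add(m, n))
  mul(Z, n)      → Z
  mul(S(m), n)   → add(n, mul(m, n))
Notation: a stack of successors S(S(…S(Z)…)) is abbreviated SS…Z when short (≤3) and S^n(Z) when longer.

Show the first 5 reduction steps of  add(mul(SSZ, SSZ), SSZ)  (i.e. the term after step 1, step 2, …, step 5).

Answer: after 5 steps: S(S(add(add(Z, mul(SZ, SSZ)), SSZ)))

Derivation:
  start: add(mul(SSZ, SSZ), SSZ)
  step 1: add(add(SSZ, mul(SZ, SSZ)), SSZ)
  step 2: add(S(add(SZ, mul(SZ, SSZ))), SSZ)
  step 3: S(add(add(SZ, mul(SZ, SSZ)), SSZ))
  step 4: S(add(S(add(Z, mul(SZ, SSZ))), SSZ))
  step 5: S(S(add(add(Z, mul(SZ, SSZ)), SSZ)))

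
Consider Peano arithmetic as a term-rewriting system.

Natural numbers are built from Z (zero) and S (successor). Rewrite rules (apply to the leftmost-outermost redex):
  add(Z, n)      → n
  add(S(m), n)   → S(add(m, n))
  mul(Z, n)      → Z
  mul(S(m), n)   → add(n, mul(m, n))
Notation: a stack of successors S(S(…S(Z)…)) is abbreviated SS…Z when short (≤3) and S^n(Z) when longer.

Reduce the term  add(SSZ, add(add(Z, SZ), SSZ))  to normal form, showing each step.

  start: add(SSZ, add(add(Z, SZ), SSZ))
  [1] S(add(SZ, add(add(Z, SZ), SSZ)))
  [2] S(S(add(Z, add(add(Z, SZ), SSZ))))
  [3] S(S(add(add(Z, SZ), SSZ)))
  [4] S(S(add(SZ, SSZ)))
  [5] S(S(S(add(Z, SSZ))))
  [6] S^5(Z)

Answer: normal form = S^5(Z)  (in 6 steps)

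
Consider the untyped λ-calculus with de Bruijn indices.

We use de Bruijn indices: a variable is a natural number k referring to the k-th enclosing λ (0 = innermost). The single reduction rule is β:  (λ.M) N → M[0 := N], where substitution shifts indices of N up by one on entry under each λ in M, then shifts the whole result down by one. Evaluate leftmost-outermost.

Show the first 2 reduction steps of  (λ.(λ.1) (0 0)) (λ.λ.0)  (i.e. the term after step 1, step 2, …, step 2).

  start: (λ.(λ.1) (0 0)) (λ.λ.0)
  [1] (λ.λ.λ.0) ((λ.λ.0) (λ.λ.0))
  [2] λ.λ.0

Answer: after 2 steps: λ.λ.0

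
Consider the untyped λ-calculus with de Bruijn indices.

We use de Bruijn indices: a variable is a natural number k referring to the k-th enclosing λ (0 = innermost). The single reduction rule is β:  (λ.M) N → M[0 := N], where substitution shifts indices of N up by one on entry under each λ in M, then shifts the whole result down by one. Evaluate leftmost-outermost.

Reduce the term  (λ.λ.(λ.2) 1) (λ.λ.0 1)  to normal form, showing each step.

Answer: normal form = λ.λ.λ.0 1  (in 2 steps)

Working:
  start: (λ.λ.(λ.2) 1) (λ.λ.0 1)
  step 1: λ.(λ.λ.λ.0 1) (λ.λ.0 1)
  step 2: λ.λ.λ.0 1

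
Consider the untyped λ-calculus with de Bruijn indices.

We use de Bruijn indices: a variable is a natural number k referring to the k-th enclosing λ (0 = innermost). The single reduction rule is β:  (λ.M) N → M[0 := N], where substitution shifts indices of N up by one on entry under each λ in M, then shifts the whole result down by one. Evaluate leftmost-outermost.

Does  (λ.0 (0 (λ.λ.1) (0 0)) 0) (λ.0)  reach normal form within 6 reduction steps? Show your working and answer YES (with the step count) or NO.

  start: (λ.0 (0 (λ.λ.1) (0 0)) 0) (λ.0)
  [1] (λ.0) ((λ.0) (λ.λ.1) ((λ.0) (λ.0))) (λ.0)
  [2] (λ.0) (λ.λ.1) ((λ.0) (λ.0)) (λ.0)
  [3] (λ.λ.1) ((λ.0) (λ.0)) (λ.0)
  [4] (λ.(λ.0) (λ.0)) (λ.0)
  [5] (λ.0) (λ.0)
  [6] λ.0

Answer: YES — reaches normal form λ.0 in 6 ≤ 6 steps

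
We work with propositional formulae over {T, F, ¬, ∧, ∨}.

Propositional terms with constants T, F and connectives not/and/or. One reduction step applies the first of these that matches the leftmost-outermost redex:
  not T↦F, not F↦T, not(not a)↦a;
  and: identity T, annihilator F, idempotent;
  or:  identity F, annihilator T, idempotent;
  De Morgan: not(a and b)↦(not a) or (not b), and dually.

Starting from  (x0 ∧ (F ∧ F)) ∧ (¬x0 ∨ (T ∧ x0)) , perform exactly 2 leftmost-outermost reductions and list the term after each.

Answer: after 2 steps: F ∧ (¬x0 ∨ (T ∧ x0))

Working:
  start: (x0 ∧ (F ∧ F)) ∧ (¬x0 ∨ (T ∧ x0))
  [1] (x0 ∧ F) ∧ (¬x0 ∨ (T ∧ x0))
  [2] F ∧ (¬x0 ∨ (T ∧ x0))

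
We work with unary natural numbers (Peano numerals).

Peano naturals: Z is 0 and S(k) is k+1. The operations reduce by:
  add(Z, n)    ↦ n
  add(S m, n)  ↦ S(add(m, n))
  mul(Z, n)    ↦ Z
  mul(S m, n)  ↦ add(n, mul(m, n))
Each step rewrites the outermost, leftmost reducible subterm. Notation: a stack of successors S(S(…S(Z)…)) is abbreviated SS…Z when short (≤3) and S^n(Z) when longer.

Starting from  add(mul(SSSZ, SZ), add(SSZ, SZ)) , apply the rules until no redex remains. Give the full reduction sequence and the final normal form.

Answer: normal form = S^6(Z)  (in 17 steps)

Working:
  start: add(mul(SSSZ, SZ), add(SSZ, SZ))
  [1] add(add(SZ, mul(SSZ, SZ)), add(SSZ, SZ))
  [2] add(S(add(Z, mul(SSZ, SZ))), add(SSZ, SZ))
  [3] S(add(add(Z, mul(SSZ, SZ)), add(SSZ, SZ)))
  [4] S(add(mul(SSZ, SZ), add(SSZ, SZ)))
  [5] S(add(add(SZ, mul(SZ, SZ)), add(SSZ, SZ)))
  [6] S(add(S(add(Z, mul(SZ, SZ))), add(SSZ, SZ)))
  [7] S(S(add(add(Z, mul(SZ, SZ)), add(SSZ, SZ))))
  [8] S(S(add(mul(SZ, SZ), add(SSZ, SZ))))
  [9] S(S(add(add(SZ, mul(Z, SZ)), add(SSZ, SZ))))
  [10] S(S(add(S(add(Z, mul(Z, SZ))), add(SSZ, SZ))))
  [11] S(S(S(add(add(Z, mul(Z, SZ)), add(SSZ, SZ)))))
  [12] S(S(S(add(mul(Z, SZ), add(SSZ, SZ)))))
  [13] S(S(S(add(Z, add(SSZ, SZ)))))
  [14] S(S(S(add(SSZ, SZ))))
  [15] S(S(S(S(add(SZ, SZ)))))
  [16] S(S(S(S(S(add(Z, SZ))))))
  [17] S^6(Z)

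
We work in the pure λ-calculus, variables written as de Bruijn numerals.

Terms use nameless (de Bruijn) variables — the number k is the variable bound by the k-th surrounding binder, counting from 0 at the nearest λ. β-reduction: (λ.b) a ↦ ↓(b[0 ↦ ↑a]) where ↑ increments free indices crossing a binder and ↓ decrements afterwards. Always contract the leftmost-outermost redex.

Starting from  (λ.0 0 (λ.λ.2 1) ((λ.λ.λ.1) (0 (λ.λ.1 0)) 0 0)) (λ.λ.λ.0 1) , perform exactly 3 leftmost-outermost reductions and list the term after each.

  start: (λ.0 0 (λ.λ.2 1) ((λ.λ.λ.1) (0 (λ.λ.1 0)) 0 0)) (λ.λ.λ.0 1)
  [1] (λ.λ.λ.0 1) (λ.λ.λ.0 1) (λ.λ.(λ.λ.λ.0 1) 1) ((λ.λ.λ.1) ((λ.λ.λ.0 1) (λ.λ.1 0)) (λ.λ.λ.0 1) (λ.λ.λ.0 1))
  [2] (λ.λ.0 1) (λ.λ.(λ.λ.λ.0 1) 1) ((λ.λ.λ.1) ((λ.λ.λ.0 1) (λ.λ.1 0)) (λ.λ.λ.0 1) (λ.λ.λ.0 1))
  [3] (λ.0 (λ.λ.(λ.λ.λ.0 1) 1)) ((λ.λ.λ.1) ((λ.λ.λ.0 1) (λ.λ.1 0)) (λ.λ.λ.0 1) (λ.λ.λ.0 1))

Answer: after 3 steps: (λ.0 (λ.λ.(λ.λ.λ.0 1) 1)) ((λ.λ.λ.1) ((λ.λ.λ.0 1) (λ.λ.1 0)) (λ.λ.λ.0 1) (λ.λ.λ.0 1))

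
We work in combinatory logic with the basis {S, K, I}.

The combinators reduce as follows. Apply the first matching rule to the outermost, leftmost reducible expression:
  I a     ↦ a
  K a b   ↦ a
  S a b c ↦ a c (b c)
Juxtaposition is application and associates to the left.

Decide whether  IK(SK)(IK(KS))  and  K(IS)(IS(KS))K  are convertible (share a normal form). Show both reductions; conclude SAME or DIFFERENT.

Answer: SAME — A ⇓ SK, B ⇓ SK

Derivation:
Term A:
  start: IK(SK)(IK(KS))
  step 1: K(SK)(IK(KS))
  step 2: SK

Term B:
  start: K(IS)(IS(KS))K
  step 1: ISK
  step 2: SK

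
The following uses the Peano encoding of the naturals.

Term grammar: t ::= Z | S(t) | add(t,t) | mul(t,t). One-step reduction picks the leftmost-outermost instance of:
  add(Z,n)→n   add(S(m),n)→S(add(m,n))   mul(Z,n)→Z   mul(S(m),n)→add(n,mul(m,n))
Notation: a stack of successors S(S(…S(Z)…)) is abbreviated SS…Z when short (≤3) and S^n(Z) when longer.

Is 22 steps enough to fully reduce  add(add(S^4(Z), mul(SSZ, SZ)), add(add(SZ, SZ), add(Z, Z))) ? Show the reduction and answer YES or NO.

Answer: NO — after 22 steps the term is S(S(S(S(S(S(S(add(SZ, add(Z, Z))))))))), not yet normal

Reduction:
  start: add(add(S^4(Z), mul(SSZ, SZ)), add(add(SZ, SZ), add(Z, Z)))
  [1] add(S(add(SSSZ, mul(SSZ, SZ))), add(add(SZ, SZ), add(Z, Z)))
  [2] S(add(add(SSSZ, mul(SSZ, SZ)), add(add(SZ, SZ), add(Z, Z))))
  [3] S(add(S(add(SSZ, mul(SSZ, SZ))), add(add(SZ, SZ), add(Z, Z))))
  [4] S(S(add(add(SSZ, mul(SSZ, SZ)), add(add(SZ, SZ), add(Z, Z)))))
  [5] S(S(add(S(add(SZ, mul(SSZ, SZ))), add(add(SZ, SZ), add(Z, Z)))))
  [6] S(S(S(add(add(SZ, mul(SSZ, SZ)), add(add(SZ, SZ), add(Z, Z))))))
  [7] S(S(S(add(S(add(Z, mul(SSZ, SZ))), add(add(SZ, SZ), add(Z, Z))))))
  [8] S(S(S(S(add(add(Z, mul(SSZ, SZ)), add(add(SZ, SZ), add(Z, Z)))))))
  [9] S(S(S(S(add(mul(SSZ, SZ), add(add(SZ, SZ), add(Z, Z)))))))
  [10] S(S(S(S(add(add(SZ, mul(SZ, SZ)), add(add(SZ, SZ), add(Z, Z)))))))
  [11] S(S(S(S(add(S(add(Z, mul(SZ, SZ))), add(add(SZ, SZ), add(Z, Z)))))))
  [12] S(S(S(S(S(add(add(Z, mul(SZ, SZ)), add(add(SZ, SZ), add(Z, Z))))))))
  [13] S(S(S(S(S(add(mul(SZ, SZ), add(add(SZ, SZ), add(Z, Z))))))))
  [14] S(S(S(S(S(add(add(SZ, mul(Z, SZ)), add(add(SZ, SZ), add(Z, Z))))))))
  [15] S(S(S(S(S(add(S(add(Z, mul(Z, SZ))), add(add(SZ, SZ), add(Z, Z))))))))
  [16] S(S(S(S(S(S(add(add(Z, mul(Z, SZ)), add(add(SZ, SZ), add(Z, Z)))))))))
  [17] S(S(S(S(S(S(add(mul(Z, SZ), add(add(SZ, SZ), add(Z, Z)))))))))
  [18] S(S(S(S(S(S(add(Z, add(add(SZ, SZ), add(Z, Z)))))))))
  [19] S(S(S(S(S(S(add(add(SZ, SZ), add(Z, Z))))))))
  [20] S(S(S(S(S(S(add(S(add(Z, SZ)), add(Z, Z))))))))
  [21] S(S(S(S(S(S(S(add(add(Z, SZ), add(Z, Z)))))))))
  [22] S(S(S(S(S(S(S(add(SZ, add(Z, Z)))))))))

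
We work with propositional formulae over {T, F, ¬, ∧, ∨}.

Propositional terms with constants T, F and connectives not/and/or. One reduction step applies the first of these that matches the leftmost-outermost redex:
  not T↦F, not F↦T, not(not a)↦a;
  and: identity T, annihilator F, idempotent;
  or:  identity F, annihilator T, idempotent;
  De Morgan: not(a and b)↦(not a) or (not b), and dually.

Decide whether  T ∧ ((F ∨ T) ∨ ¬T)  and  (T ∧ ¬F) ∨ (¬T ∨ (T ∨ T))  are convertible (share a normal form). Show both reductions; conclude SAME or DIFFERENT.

Term A:
  start: T ∧ ((F ∨ T) ∨ ¬T)
  [1] (F ∨ T) ∨ ¬T
  [2] T ∨ ¬T
  [3] T

Term B:
  start: (T ∧ ¬F) ∨ (¬T ∨ (T ∨ T))
  [1] ¬F ∨ (¬T ∨ (T ∨ T))
  [2] T ∨ (¬T ∨ (T ∨ T))
  [3] T

Answer: SAME — A ⇓ T, B ⇓ T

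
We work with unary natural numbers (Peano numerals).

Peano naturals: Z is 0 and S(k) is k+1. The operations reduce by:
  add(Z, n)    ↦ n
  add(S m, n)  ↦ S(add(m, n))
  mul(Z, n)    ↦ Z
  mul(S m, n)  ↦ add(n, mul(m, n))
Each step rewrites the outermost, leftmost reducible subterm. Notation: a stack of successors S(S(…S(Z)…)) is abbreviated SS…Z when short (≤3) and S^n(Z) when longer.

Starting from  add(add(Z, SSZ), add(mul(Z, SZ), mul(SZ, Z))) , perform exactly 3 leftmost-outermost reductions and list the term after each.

Answer: after 3 steps: S(S(add(Z, add(mul(Z, SZ), mul(SZ, Z)))))

Working:
  start: add(add(Z, SSZ), add(mul(Z, SZ), mul(SZ, Z)))
  [1] add(SSZ, add(mul(Z, SZ), mul(SZ, Z)))
  [2] S(add(SZ, add(mul(Z, SZ), mul(SZ, Z))))
  [3] S(S(add(Z, add(mul(Z, SZ), mul(SZ, Z)))))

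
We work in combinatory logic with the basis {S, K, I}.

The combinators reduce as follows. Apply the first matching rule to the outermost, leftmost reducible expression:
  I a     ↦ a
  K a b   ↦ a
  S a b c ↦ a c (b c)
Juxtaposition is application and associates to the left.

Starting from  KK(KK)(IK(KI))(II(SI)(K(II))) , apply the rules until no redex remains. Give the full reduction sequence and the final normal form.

  start: KK(KK)(IK(KI))(II(SI)(K(II)))
  [1] K(IK(KI))(II(SI)(K(II)))
  [2] IK(KI)
  [3] K(KI)

Answer: normal form = K(KI)  (in 3 steps)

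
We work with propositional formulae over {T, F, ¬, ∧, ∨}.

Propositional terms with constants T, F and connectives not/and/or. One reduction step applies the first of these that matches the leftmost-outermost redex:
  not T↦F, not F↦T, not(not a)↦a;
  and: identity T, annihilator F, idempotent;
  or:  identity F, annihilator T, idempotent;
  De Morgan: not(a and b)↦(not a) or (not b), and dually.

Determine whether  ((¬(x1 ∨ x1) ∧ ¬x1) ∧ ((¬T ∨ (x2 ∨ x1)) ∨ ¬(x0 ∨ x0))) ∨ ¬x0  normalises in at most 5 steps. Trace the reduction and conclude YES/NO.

  start: ((¬(x1 ∨ x1) ∧ ¬x1) ∧ ((¬T ∨ (x2 ∨ x1)) ∨ ¬(x0 ∨ x0))) ∨ ¬x0
  step 1: (((¬x1 ∧ ¬x1) ∧ ¬x1) ∧ ((¬T ∨ (x2 ∨ x1)) ∨ ¬(x0 ∨ x0))) ∨ ¬x0
  step 2: ((¬x1 ∧ ¬x1) ∧ ((¬T ∨ (x2 ∨ x1)) ∨ ¬(x0 ∨ x0))) ∨ ¬x0
  step 3: (¬x1 ∧ ((¬T ∨ (x2 ∨ x1)) ∨ ¬(x0 ∨ x0))) ∨ ¬x0
  step 4: (¬x1 ∧ ((F ∨ (x2 ∨ x1)) ∨ ¬(x0 ∨ x0))) ∨ ¬x0
  step 5: (¬x1 ∧ ((x2 ∨ x1) ∨ ¬(x0 ∨ x0))) ∨ ¬x0

Answer: NO — after 5 steps the term is (¬x1 ∧ ((x2 ∨ x1) ∨ ¬(x0 ∨ x0))) ∨ ¬x0, not yet normal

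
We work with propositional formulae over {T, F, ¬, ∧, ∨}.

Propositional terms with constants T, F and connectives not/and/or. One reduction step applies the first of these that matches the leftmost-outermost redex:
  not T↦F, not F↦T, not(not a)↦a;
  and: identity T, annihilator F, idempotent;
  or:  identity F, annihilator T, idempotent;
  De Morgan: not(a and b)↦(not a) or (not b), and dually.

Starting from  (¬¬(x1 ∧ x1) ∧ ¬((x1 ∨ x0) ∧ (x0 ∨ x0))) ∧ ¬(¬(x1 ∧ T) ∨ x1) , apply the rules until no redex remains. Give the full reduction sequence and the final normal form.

Answer: normal form = (x1 ∧ ((¬x1 ∧ ¬x0) ∨ ¬x0)) ∧ (x1 ∧ ¬x1)  (in 9 steps)

Working:
  start: (¬¬(x1 ∧ x1) ∧ ¬((x1 ∨ x0) ∧ (x0 ∨ x0))) ∧ ¬(¬(x1 ∧ T) ∨ x1)
  step 1: ((x1 ∧ x1) ∧ ¬((x1 ∨ x0) ∧ (x0 ∨ x0))) ∧ ¬(¬(x1 ∧ T) ∨ x1)
  step 2: (x1 ∧ ¬((x1 ∨ x0) ∧ (x0 ∨ x0))) ∧ ¬(¬(x1 ∧ T) ∨ x1)
  step 3: (x1 ∧ (¬(x1 ∨ x0) ∨ ¬(x0 ∨ x0))) ∧ ¬(¬(x1 ∧ T) ∨ x1)
  step 4: (x1 ∧ ((¬x1 ∧ ¬x0) ∨ ¬(x0 ∨ x0))) ∧ ¬(¬(x1 ∧ T) ∨ x1)
  step 5: (x1 ∧ ((¬x1 ∧ ¬x0) ∨ (¬x0 ∧ ¬x0))) ∧ ¬(¬(x1 ∧ T) ∨ x1)
  step 6: (x1 ∧ ((¬x1 ∧ ¬x0) ∨ ¬x0)) ∧ ¬(¬(x1 ∧ T) ∨ x1)
  step 7: (x1 ∧ ((¬x1 ∧ ¬x0) ∨ ¬x0)) ∧ (¬¬(x1 ∧ T) ∧ ¬x1)
  step 8: (x1 ∧ ((¬x1 ∧ ¬x0) ∨ ¬x0)) ∧ ((x1 ∧ T) ∧ ¬x1)
  step 9: (x1 ∧ ((¬x1 ∧ ¬x0) ∨ ¬x0)) ∧ (x1 ∧ ¬x1)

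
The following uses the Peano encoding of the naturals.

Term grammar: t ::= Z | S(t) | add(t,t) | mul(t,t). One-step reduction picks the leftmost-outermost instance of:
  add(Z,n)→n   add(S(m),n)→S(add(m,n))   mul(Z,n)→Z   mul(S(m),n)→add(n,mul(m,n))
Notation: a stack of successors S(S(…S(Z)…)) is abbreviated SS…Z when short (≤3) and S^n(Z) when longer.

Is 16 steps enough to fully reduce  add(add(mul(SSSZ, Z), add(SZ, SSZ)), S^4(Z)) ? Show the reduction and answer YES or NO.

Answer: YES — reaches normal form S^7(Z) in 14 ≤ 16 steps

Working:
  start: add(add(mul(SSSZ, Z), add(SZ, SSZ)), S^4(Z))
  [1] add(add(add(Z, mul(SSZ, Z)), add(SZ, SSZ)), S^4(Z))
  [2] add(add(mul(SSZ, Z), add(SZ, SSZ)), S^4(Z))
  [3] add(add(add(Z, mul(SZ, Z)), add(SZ, SSZ)), S^4(Z))
  [4] add(add(mul(SZ, Z), add(SZ, SSZ)), S^4(Z))
  [5] add(add(add(Z, mul(Z, Z)), add(SZ, SSZ)), S^4(Z))
  [6] add(add(mul(Z, Z), add(SZ, SSZ)), S^4(Z))
  [7] add(add(Z, add(SZ, SSZ)), S^4(Z))
  [8] add(add(SZ, SSZ), S^4(Z))
  [9] add(S(add(Z, SSZ)), S^4(Z))
  [10] S(add(add(Z, SSZ), S^4(Z)))
  [11] S(add(SSZ, S^4(Z)))
  [12] S(S(add(SZ, S^4(Z))))
  [13] S(S(S(add(Z, S^4(Z)))))
  [14] S^7(Z)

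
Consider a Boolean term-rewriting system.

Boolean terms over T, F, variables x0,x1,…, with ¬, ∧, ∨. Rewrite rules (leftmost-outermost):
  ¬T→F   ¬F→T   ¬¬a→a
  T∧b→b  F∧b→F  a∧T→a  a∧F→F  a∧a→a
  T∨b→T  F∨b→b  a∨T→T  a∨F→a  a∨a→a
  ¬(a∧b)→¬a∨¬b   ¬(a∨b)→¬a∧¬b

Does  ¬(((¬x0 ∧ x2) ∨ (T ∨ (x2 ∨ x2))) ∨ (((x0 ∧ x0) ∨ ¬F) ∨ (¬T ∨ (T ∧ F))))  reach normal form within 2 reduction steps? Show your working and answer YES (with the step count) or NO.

Answer: NO — after 2 steps the term is (¬(¬x0 ∧ x2) ∧ ¬(T ∨ (x2 ∨ x2))) ∧ ¬(((x0 ∧ x0) ∨ ¬F) ∨ (¬T ∨ (T ∧ F))), not yet normal

Reduction:
  start: ¬(((¬x0 ∧ x2) ∨ (T ∨ (x2 ∨ x2))) ∨ (((x0 ∧ x0) ∨ ¬F) ∨ (¬T ∨ (T ∧ F))))
  [1] ¬((¬x0 ∧ x2) ∨ (T ∨ (x2 ∨ x2))) ∧ ¬(((x0 ∧ x0) ∨ ¬F) ∨ (¬T ∨ (T ∧ F)))
  [2] (¬(¬x0 ∧ x2) ∧ ¬(T ∨ (x2 ∨ x2))) ∧ ¬(((x0 ∧ x0) ∨ ¬F) ∨ (¬T ∨ (T ∧ F)))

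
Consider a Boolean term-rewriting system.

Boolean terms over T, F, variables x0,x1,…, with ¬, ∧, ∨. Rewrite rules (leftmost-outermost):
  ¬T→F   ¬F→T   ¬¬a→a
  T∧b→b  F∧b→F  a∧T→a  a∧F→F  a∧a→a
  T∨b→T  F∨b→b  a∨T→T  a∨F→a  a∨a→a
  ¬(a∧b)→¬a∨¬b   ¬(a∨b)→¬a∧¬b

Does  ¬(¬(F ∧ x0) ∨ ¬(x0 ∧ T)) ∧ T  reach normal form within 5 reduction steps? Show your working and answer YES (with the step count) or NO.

  start: ¬(¬(F ∧ x0) ∨ ¬(x0 ∧ T)) ∧ T
  step 1: ¬(¬(F ∧ x0) ∨ ¬(x0 ∧ T))
  step 2: ¬¬(F ∧ x0) ∧ ¬¬(x0 ∧ T)
  step 3: (F ∧ x0) ∧ ¬¬(x0 ∧ T)
  step 4: F ∧ ¬¬(x0 ∧ T)
  step 5: F

Answer: YES — reaches normal form F in 5 ≤ 5 steps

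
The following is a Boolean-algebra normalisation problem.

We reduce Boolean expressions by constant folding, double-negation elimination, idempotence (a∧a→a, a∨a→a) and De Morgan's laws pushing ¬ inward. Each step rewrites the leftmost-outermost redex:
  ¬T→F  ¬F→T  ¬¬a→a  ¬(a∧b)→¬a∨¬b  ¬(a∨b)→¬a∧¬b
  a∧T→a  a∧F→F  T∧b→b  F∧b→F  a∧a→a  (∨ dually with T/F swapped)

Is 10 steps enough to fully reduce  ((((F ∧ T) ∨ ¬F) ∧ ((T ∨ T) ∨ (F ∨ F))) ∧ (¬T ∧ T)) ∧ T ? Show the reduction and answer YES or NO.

Answer: YES — reaches normal form F in 10 ≤ 10 steps

Working:
  start: ((((F ∧ T) ∨ ¬F) ∧ ((T ∨ T) ∨ (F ∨ F))) ∧ (¬T ∧ T)) ∧ T
  →1  (((F ∧ T) ∨ ¬F) ∧ ((T ∨ T) ∨ (F ∨ F))) ∧ (¬T ∧ T)
  →2  ((F ∨ ¬F) ∧ ((T ∨ T) ∨ (F ∨ F))) ∧ (¬T ∧ T)
  →3  (¬F ∧ ((T ∨ T) ∨ (F ∨ F))) ∧ (¬T ∧ T)
  →4  (T ∧ ((T ∨ T) ∨ (F ∨ F))) ∧ (¬T ∧ T)
  →5  ((T ∨ T) ∨ (F ∨ F)) ∧ (¬T ∧ T)
  →6  (T ∨ (F ∨ F)) ∧ (¬T ∧ T)
  →7  T ∧ (¬T ∧ T)
  →8  ¬T ∧ T
  →9  ¬T
  →10  F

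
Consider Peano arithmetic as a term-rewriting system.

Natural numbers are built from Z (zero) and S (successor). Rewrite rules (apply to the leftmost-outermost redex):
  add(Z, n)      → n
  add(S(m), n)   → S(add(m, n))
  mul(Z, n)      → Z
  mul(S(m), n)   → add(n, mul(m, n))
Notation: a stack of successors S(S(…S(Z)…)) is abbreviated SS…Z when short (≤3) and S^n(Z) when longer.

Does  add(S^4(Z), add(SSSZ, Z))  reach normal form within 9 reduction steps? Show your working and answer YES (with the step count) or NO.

Answer: YES — reaches normal form S^7(Z) in 9 ≤ 9 steps

Derivation:
  start: add(S^4(Z), add(SSSZ, Z))
  [1] S(add(SSSZ, add(SSSZ, Z)))
  [2] S(S(add(SSZ, add(SSSZ, Z))))
  [3] S(S(S(add(SZ, add(SSSZ, Z)))))
  [4] S(S(S(S(add(Z, add(SSSZ, Z))))))
  [5] S(S(S(S(add(SSSZ, Z)))))
  [6] S(S(S(S(S(add(SSZ, Z))))))
  [7] S(S(S(S(S(S(add(SZ, Z)))))))
  [8] S(S(S(S(S(S(S(add(Z, Z))))))))
  [9] S^7(Z)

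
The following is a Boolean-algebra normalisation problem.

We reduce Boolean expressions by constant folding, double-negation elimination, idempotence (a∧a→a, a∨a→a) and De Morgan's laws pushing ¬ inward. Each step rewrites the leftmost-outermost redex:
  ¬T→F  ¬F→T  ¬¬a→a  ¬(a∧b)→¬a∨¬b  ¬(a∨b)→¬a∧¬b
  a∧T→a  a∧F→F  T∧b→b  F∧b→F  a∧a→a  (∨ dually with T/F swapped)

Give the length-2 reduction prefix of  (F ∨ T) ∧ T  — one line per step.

Answer: after 2 steps: T

Reduction:
  start: (F ∨ T) ∧ T
  →1  F ∨ T
  →2  T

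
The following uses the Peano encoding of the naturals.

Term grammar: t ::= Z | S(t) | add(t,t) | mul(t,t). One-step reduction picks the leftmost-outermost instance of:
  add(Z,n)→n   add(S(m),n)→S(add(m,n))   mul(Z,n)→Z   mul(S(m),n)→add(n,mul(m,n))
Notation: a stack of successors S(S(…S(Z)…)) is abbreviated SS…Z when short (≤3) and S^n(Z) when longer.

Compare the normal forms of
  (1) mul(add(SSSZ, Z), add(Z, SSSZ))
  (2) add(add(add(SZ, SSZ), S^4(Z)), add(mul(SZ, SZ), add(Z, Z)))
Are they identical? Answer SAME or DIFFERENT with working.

Term A:
  start: mul(add(SSSZ, Z), add(Z, SSSZ))
  [1] mul(S(add(SSZ, Z)), add(Z, SSSZ))
  [2] add(add(Z, SSSZ), mul(add(SSZ, Z), add(Z, SSSZ)))
  [3] add(SSSZ, mul(add(SSZ, Z), add(Z, SSSZ)))
  [4] S(add(SSZ, mul(add(SSZ, Z), add(Z, SSSZ))))
  [5] S(S(add(SZ, mul(add(SSZ, Z), add(Z, SSSZ)))))
  [6] S(S(S(add(Z, mul(add(SSZ, Z), add(Z, SSSZ))))))
  [7] S(S(S(mul(add(SSZ, Z), add(Z, SSSZ)))))
  [8] S(S(S(mul(S(add(SZ, Z)), add(Z, SSSZ)))))
  [9] S(S(S(add(add(Z, SSSZ), mul(add(SZ, Z), add(Z, SSSZ))))))
  [10] S(S(S(add(SSSZ, mul(add(SZ, Z), add(Z, SSSZ))))))
  [11] S(S(S(S(add(SSZ, mul(add(SZ, Z), add(Z, SSSZ)))))))
  [12] S(S(S(S(S(add(SZ, mul(add(SZ, Z), add(Z, SSSZ))))))))
  [13] S(S(S(S(S(S(add(Z, mul(add(SZ, Z), add(Z, SSSZ)))))))))
  [14] S(S(S(S(S(S(mul(add(SZ, Z), add(Z, SSSZ))))))))
  [15] S(S(S(S(S(S(mul(S(add(Z, Z)), add(Z, SSSZ))))))))
  [16] S(S(S(S(S(S(add(add(Z, SSSZ), mul(add(Z, Z), add(Z, SSSZ)))))))))
  [17] S(S(S(S(S(S(add(SSSZ, mul(add(Z, Z), add(Z, SSSZ)))))))))
  [18] S(S(S(S(S(S(S(add(SSZ, mul(add(Z, Z), add(Z, SSSZ))))))))))
  [19] S(S(S(S(S(S(S(S(add(SZ, mul(add(Z, Z), add(Z, SSSZ)))))))))))
  [20] S(S(S(S(S(S(S(S(S(add(Z, mul(add(Z, Z), add(Z, SSSZ))))))))))))
  [21] S(S(S(S(S(S(S(S(S(mul(add(Z, Z), add(Z, SSSZ)))))))))))
  [22] S(S(S(S(S(S(S(S(S(mul(Z, add(Z, SSSZ)))))))))))
  [23] S^9(Z)

Term B:
  start: add(add(add(SZ, SSZ), S^4(Z)), add(mul(SZ, SZ), add(Z, Z)))
  [1] add(add(S(add(Z, SSZ)), S^4(Z)), add(mul(SZ, SZ), add(Z, Z)))
  [2] add(S(add(add(Z, SSZ), S^4(Z))), add(mul(SZ, SZ), add(Z, Z)))
  [3] S(add(add(add(Z, SSZ), S^4(Z)), add(mul(SZ, SZ), add(Z, Z))))
  [4] S(add(add(SSZ, S^4(Z)), add(mul(SZ, SZ), add(Z, Z))))
  [5] S(add(S(add(SZ, S^4(Z))), add(mul(SZ, SZ), add(Z, Z))))
  [6] S(S(add(add(SZ, S^4(Z)), add(mul(SZ, SZ), add(Z, Z)))))
  [7] S(S(add(S(add(Z, S^4(Z))), add(mul(SZ, SZ), add(Z, Z)))))
  [8] S(S(S(add(add(Z, S^4(Z)), add(mul(SZ, SZ), add(Z, Z))))))
  [9] S(S(S(add(S^4(Z), add(mul(SZ, SZ), add(Z, Z))))))
  [10] S(S(S(S(add(SSSZ, add(mul(SZ, SZ), add(Z, Z)))))))
  [11] S(S(S(S(S(add(SSZ, add(mul(SZ, SZ), add(Z, Z))))))))
  [12] S(S(S(S(S(S(add(SZ, add(mul(SZ, SZ), add(Z, Z)))))))))
  [13] S(S(S(S(S(S(S(add(Z, add(mul(SZ, SZ), add(Z, Z))))))))))
  [14] S(S(S(S(S(S(S(add(mul(SZ, SZ), add(Z, Z)))))))))
  [15] S(S(S(S(S(S(S(add(add(SZ, mul(Z, SZ)), add(Z, Z)))))))))
  [16] S(S(S(S(S(S(S(add(S(add(Z, mul(Z, SZ))), add(Z, Z)))))))))
  [17] S(S(S(S(S(S(S(S(add(add(Z, mul(Z, SZ)), add(Z, Z))))))))))
  [18] S(S(S(S(S(S(S(S(add(mul(Z, SZ), add(Z, Z))))))))))
  [19] S(S(S(S(S(S(S(S(add(Z, add(Z, Z))))))))))
  [20] S(S(S(S(S(S(S(S(add(Z, Z)))))))))
  [21] S^8(Z)

Answer: DIFFERENT — A ⇓ S^9(Z), B ⇓ S^8(Z)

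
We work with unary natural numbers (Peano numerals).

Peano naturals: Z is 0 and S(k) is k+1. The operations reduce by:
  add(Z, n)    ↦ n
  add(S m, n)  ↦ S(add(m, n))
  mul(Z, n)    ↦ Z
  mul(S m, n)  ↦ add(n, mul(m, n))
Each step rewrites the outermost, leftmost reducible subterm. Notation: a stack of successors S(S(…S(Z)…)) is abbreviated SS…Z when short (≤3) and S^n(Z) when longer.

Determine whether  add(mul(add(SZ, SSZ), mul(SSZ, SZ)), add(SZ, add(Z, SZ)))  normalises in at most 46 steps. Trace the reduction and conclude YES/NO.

  start: add(mul(add(SZ, SSZ), mul(SSZ, SZ)), add(SZ, add(Z, SZ)))
  [1] add(mul(S(add(Z, SSZ)), mul(SSZ, SZ)), add(SZ, add(Z, SZ)))
  [2] add(add(mul(SSZ, SZ), mul(add(Z, SSZ), mul(SSZ, SZ))), add(SZ, add(Z, SZ)))
  [3] add(add(add(SZ, mul(SZ, SZ)), mul(add(Z, SSZ), mul(SSZ, SZ))), add(SZ, add(Z, SZ)))
  [4] add(add(S(add(Z, mul(SZ, SZ))), mul(add(Z, SSZ), mul(SSZ, SZ))), add(SZ, add(Z, SZ)))
  [5] add(S(add(add(Z, mul(SZ, SZ)), mul(add(Z, SSZ), mul(SSZ, SZ)))), add(SZ, add(Z, SZ)))
  [6] S(add(add(add(Z, mul(SZ, SZ)), mul(add(Z, SSZ), mul(SSZ, SZ))), add(SZ, add(Z, SZ))))
  [7] S(add(add(mul(SZ, SZ), mul(add(Z, SSZ), mul(SSZ, SZ))), add(SZ, add(Z, SZ))))
  [8] S(add(add(add(SZ, mul(Z, SZ)), mul(add(Z, SSZ), mul(SSZ, SZ))), add(SZ, add(Z, SZ))))
  [9] S(add(add(S(add(Z, mul(Z, SZ))), mul(add(Z, SSZ), mul(SSZ, SZ))), add(SZ, add(Z, SZ))))
  [10] S(add(S(add(add(Z, mul(Z, SZ)), mul(add(Z, SSZ), mul(SSZ, SZ)))), add(SZ, add(Z, SZ))))
  [11] S(S(add(add(add(Z, mul(Z, SZ)), mul(add(Z, SSZ), mul(SSZ, SZ))), add(SZ, add(Z, SZ)))))
  [12] S(S(add(add(mul(Z, SZ), mul(add(Z, SSZ), mul(SSZ, SZ))), add(SZ, add(Z, SZ)))))
  [13] S(S(add(add(Z, mul(add(Z, SSZ), mul(SSZ, SZ))), add(SZ, add(Z, SZ)))))
  [14] S(S(add(mul(add(Z, SSZ), mul(SSZ, SZ)), add(SZ, add(Z, SZ)))))
  [15] S(S(add(mul(SSZ, mul(SSZ, SZ)), add(SZ, add(Z, SZ)))))
  [16] S(S(add(add(mul(SSZ, SZ), mul(SZ, mul(SSZ, SZ))), add(SZ, add(Z, SZ)))))
  [17] S(S(add(add(add(SZ, mul(SZ, SZ)), mul(SZ, mul(SSZ, SZ))), add(SZ, add(Z, SZ)))))
  [18] S(S(add(add(S(add(Z, mul(SZ, SZ))), mul(SZ, mul(SSZ, SZ))), add(SZ, add(Z, SZ)))))
  [19] S(S(add(S(add(add(Z, mul(SZ, SZ)), mul(SZ, mul(SSZ, SZ)))), add(SZ, add(Z, SZ)))))
  [20] S(S(S(add(add(add(Z, mul(SZ, SZ)), mul(SZ, mul(SSZ, SZ))), add(SZ, add(Z, SZ))))))
  [21] S(S(S(add(add(mul(SZ, SZ), mul(SZ, mul(SSZ, SZ))), add(SZ, add(Z, SZ))))))
  [22] S(S(S(add(add(add(SZ, mul(Z, SZ)), mul(SZ, mul(SSZ, SZ))), add(SZ, add(Z, SZ))))))
  [23] S(S(S(add(add(S(add(Z, mul(Z, SZ))), mul(SZ, mul(SSZ, SZ))), add(SZ, add(Z, SZ))))))
  [24] S(S(S(add(S(add(add(Z, mul(Z, SZ)), mul(SZ, mul(SSZ, SZ)))), add(SZ, add(Z, SZ))))))
  [25] S(S(S(S(add(add(add(Z, mul(Z, SZ)), mul(SZ, mul(SSZ, SZ))), add(SZ, add(Z, SZ)))))))
  [26] S(S(S(S(add(add(mul(Z, SZ), mul(SZ, mul(SSZ, SZ))), add(SZ, add(Z, SZ)))))))
  [27] S(S(S(S(add(add(Z, mul(SZ, mul(SSZ, SZ))), add(SZ, add(Z, SZ)))))))
  [28] S(S(S(S(add(mul(SZ, mul(SSZ, SZ)), add(SZ, add(Z, SZ)))))))
  [29] S(S(S(S(add(add(mul(SSZ, SZ), mul(Z, mul(SSZ, SZ))), add(SZ, add(Z, SZ)))))))
  [30] S(S(S(S(add(add(add(SZ, mul(SZ, SZ)), mul(Z, mul(SSZ, SZ))), add(SZ, add(Z, SZ)))))))
  [31] S(S(S(S(add(add(S(add(Z, mul(SZ, SZ))), mul(Z, mul(SSZ, SZ))), add(SZ, add(Z, SZ)))))))
  [32] S(S(S(S(add(S(add(add(Z, mul(SZ, SZ)), mul(Z, mul(SSZ, SZ)))), add(SZ, add(Z, SZ)))))))
  [33] S(S(S(S(S(add(add(add(Z, mul(SZ, SZ)), mul(Z, mul(SSZ, SZ))), add(SZ, add(Z, SZ))))))))
  [34] S(S(S(S(S(add(add(mul(SZ, SZ), mul(Z, mul(SSZ, SZ))), add(SZ, add(Z, SZ))))))))
  [35] S(S(S(S(S(add(add(add(SZ, mul(Z, SZ)), mul(Z, mul(SSZ, SZ))), add(SZ, add(Z, SZ))))))))
  [36] S(S(S(S(S(add(add(S(add(Z, mul(Z, SZ))), mul(Z, mul(SSZ, SZ))), add(SZ, add(Z, SZ))))))))
  [37] S(S(S(S(S(add(S(add(add(Z, mul(Z, SZ)), mul(Z, mul(SSZ, SZ)))), add(SZ, add(Z, SZ))))))))
  [38] S(S(S(S(S(S(add(add(add(Z, mul(Z, SZ)), mul(Z, mul(SSZ, SZ))), add(SZ, add(Z, SZ)))))))))
  [39] S(S(S(S(S(S(add(add(mul(Z, SZ), mul(Z, mul(SSZ, SZ))), add(SZ, add(Z, SZ)))))))))
  [40] S(S(S(S(S(S(add(add(Z, mul(Z, mul(SSZ, SZ))), add(SZ, add(Z, SZ)))))))))
  [41] S(S(S(S(S(S(add(mul(Z, mul(SSZ, SZ)), add(SZ, add(Z, SZ)))))))))
  [42] S(S(S(S(S(S(add(Z, add(SZ, add(Z, SZ)))))))))
  [43] S(S(S(S(S(S(add(SZ, add(Z, SZ))))))))
  [44] S(S(S(S(S(S(S(add(Z, add(Z, SZ)))))))))
  [45] S(S(S(S(S(S(S(add(Z, SZ))))))))
  [46] S^8(Z)

Answer: YES — reaches normal form S^8(Z) in 46 ≤ 46 steps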